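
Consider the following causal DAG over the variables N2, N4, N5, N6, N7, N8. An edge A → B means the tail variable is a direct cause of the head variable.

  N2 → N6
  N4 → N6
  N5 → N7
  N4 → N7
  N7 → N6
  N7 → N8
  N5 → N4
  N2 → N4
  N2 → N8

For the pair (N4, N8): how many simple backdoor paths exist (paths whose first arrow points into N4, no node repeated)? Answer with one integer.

A backdoor path from N4 to N8 is any simple undirected path whose first edge points into N4 (i.e. leaves N4 via a parent).
Parents of N4: {N2, N5}.
Enumerating:
  P1: N4 <- N5 -> N7 -> N8
  P2: N4 <- N5 -> N7 -> N6 <- N2 -> N8
  P3: N4 <- N2 -> N8
  P4: N4 <- N2 -> N6 <- N7 -> N8
That exhausts the simple backdoor paths. Count: 4.

4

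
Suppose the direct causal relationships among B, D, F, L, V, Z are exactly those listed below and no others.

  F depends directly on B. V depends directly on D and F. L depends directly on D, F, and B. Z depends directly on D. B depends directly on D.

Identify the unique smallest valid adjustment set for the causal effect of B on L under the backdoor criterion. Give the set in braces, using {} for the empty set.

{D}

Variables eligible for adjustment (non-descendants of B, excluding B and L): {D, Z}.
Backdoor paths from B to L:
  P1: B <- D -> V <- F -> L
  P2: B <- D -> L
The empty set is not sufficient: P2 (B <- D -> L) has no collider blocking it and no conditioned non-collider, so it is open.
Try {D}:
  P1: blocked at fork node D ∈ conditioning set.
  P2: blocked at fork node D ∈ conditioning set.
{D} contains no descendant of B and blocks every backdoor path.
No other singleton works — e.g. {Z} leaves P2 open — so {D} is the unique smallest valid adjustment set.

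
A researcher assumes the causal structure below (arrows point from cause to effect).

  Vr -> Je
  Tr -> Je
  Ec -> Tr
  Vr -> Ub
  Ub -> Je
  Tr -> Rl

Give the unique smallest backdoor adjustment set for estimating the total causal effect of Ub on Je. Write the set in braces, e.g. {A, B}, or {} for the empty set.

{Vr}

Variables eligible for adjustment (non-descendants of Ub, excluding Ub and Je): {Ec, Rl, Tr, Vr}.
Backdoor paths from Ub to Je:
  P1: Ub <- Vr -> Je
The empty set is not sufficient: P1 (Ub <- Vr -> Je) has no collider blocking it and no conditioned non-collider, so it is open.
Try {Vr}:
  P1: blocked at fork node Vr ∈ conditioning set.
{Vr} contains no descendant of Ub and blocks every backdoor path.
No other singleton works — e.g. {Ec} leaves P1 open — so {Vr} is the unique smallest valid adjustment set.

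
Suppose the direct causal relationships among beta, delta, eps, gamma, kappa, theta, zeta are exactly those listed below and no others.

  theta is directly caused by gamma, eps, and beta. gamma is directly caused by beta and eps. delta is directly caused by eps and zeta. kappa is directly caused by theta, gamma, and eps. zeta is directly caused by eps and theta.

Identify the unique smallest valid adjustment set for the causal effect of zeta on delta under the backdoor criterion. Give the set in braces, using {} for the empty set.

{eps}

Variables eligible for adjustment (non-descendants of zeta, excluding zeta and delta): {beta, eps, gamma, kappa, theta}.
Backdoor paths from zeta to delta:
  P1: zeta <- eps -> delta
  P2: zeta <- theta <- eps -> delta
  P3: zeta <- theta <- beta -> gamma <- eps -> delta
  P4: zeta <- theta <- beta -> gamma -> kappa <- eps -> delta
  P5: zeta <- theta <- gamma <- eps -> delta
  P6: zeta <- theta <- gamma -> kappa <- eps -> delta
  P7: zeta <- theta -> kappa <- eps -> delta
  P8: zeta <- theta -> kappa <- gamma <- eps -> delta
The empty set is not sufficient: P1 (zeta <- eps -> delta) has no collider blocking it and no conditioned non-collider, so it is open.
Try {eps}:
  P1: blocked at fork node eps ∈ conditioning set.
  P2: blocked at fork node eps ∈ conditioning set.
  P3: blocked at collider gamma (neither it nor any descendant is in the conditioning set).
  P4: blocked at collider kappa (neither it nor any descendant is in the conditioning set).
  P5: blocked at fork node eps ∈ conditioning set.
  P6: blocked at collider kappa (neither it nor any descendant is in the conditioning set).
  P7: blocked at collider kappa (neither it nor any descendant is in the conditioning set).
  P8: blocked at collider kappa (neither it nor any descendant is in the conditioning set).
{eps} contains no descendant of zeta and blocks every backdoor path.
No other singleton works — e.g. {beta} leaves P1 open — so {eps} is the unique smallest valid adjustment set.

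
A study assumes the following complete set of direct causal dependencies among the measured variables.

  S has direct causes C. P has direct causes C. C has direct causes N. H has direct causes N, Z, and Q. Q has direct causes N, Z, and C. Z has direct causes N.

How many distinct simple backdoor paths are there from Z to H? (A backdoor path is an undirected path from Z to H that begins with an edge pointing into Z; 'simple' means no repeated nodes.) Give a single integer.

A backdoor path from Z to H is any simple undirected path whose first edge points into Z (i.e. leaves Z via a parent).
Parents of Z: {N}.
Enumerating:
  P1: Z <- N -> C -> Q -> H
  P2: Z <- N -> Q -> H
  P3: Z <- N -> H
That exhausts the simple backdoor paths. Count: 3.

3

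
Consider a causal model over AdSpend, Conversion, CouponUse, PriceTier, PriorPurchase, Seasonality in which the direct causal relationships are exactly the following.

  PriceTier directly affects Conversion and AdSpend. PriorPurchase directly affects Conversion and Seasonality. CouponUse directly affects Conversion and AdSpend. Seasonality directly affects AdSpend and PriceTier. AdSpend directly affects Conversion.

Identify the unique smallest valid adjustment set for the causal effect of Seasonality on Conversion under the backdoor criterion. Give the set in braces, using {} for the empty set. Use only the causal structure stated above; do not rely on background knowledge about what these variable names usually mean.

Variables eligible for adjustment (non-descendants of Seasonality, excluding Seasonality and Conversion): {CouponUse, PriorPurchase}.
Backdoor paths from Seasonality to Conversion:
  P1: Seasonality <- PriorPurchase -> Conversion
The empty set is not sufficient: P1 (Seasonality <- PriorPurchase -> Conversion) has no collider blocking it and no conditioned non-collider, so it is open.
Try {PriorPurchase}:
  P1: blocked at fork node PriorPurchase ∈ conditioning set.
{PriorPurchase} contains no descendant of Seasonality and blocks every backdoor path.
No other singleton works — e.g. {CouponUse} leaves P1 open — so {PriorPurchase} is the unique smallest valid adjustment set.

{PriorPurchase}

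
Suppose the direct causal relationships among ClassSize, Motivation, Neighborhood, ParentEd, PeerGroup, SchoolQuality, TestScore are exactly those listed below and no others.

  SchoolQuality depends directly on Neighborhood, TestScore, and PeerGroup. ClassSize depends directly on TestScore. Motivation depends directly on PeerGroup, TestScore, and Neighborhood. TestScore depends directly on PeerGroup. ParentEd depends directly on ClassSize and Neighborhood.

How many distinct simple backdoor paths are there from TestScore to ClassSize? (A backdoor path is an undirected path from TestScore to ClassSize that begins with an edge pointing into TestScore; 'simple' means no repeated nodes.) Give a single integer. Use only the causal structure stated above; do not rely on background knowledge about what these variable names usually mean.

2

A backdoor path from TestScore to ClassSize is any simple undirected path whose first edge points into TestScore (i.e. leaves TestScore via a parent).
Parents of TestScore: {PeerGroup}.
Enumerating:
  P1: TestScore <- PeerGroup -> Motivation <- Neighborhood -> ParentEd <- ClassSize
  P2: TestScore <- PeerGroup -> SchoolQuality <- Neighborhood -> ParentEd <- ClassSize
That exhausts the simple backdoor paths. Count: 2.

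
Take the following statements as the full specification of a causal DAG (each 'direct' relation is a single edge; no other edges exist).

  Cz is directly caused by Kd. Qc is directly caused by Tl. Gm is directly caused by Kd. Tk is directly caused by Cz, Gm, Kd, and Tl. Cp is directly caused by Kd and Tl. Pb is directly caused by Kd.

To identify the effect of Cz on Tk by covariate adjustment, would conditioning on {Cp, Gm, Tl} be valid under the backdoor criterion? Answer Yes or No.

Backdoor paths from Cz to Tk (paths whose first edge points into Cz):
  P1: Cz <- Kd -> Cp <- Tl -> Tk
  P2: Cz <- Kd -> Gm -> Tk
  P3: Cz <- Kd -> Tk
Condition 1 (no descendant of Cz in the set): holds — descendants of Cz are {Tk}; none are in {Cp, Gm, Tl}.
Condition 2 (every backdoor path blocked by {Cp, Gm, Tl}):
  P1: blocked at fork node Tl ∈ conditioning set.
  P2: blocked at chain node Gm ∈ conditioning set.
  P3: open — no interior node is in the conditioning set.
{Cp, Gm, Tl} does not satisfy the backdoor criterion.

No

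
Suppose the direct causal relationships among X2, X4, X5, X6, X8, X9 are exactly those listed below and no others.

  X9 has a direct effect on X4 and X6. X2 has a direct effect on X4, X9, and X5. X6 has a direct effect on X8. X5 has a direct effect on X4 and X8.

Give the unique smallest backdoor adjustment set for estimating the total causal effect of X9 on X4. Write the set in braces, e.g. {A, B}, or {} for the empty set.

Variables eligible for adjustment (non-descendants of X9, excluding X9 and X4): {X2, X5}.
Backdoor paths from X9 to X4:
  P1: X9 <- X2 -> X5 -> X4
  P2: X9 <- X2 -> X4
The empty set is not sufficient: P1 (X9 <- X2 -> X5 -> X4) has no collider blocking it and no conditioned non-collider, so it is open.
Try {X2}:
  P1: blocked at fork node X2 ∈ conditioning set.
  P2: blocked at fork node X2 ∈ conditioning set.
{X2} contains no descendant of X9 and blocks every backdoor path.
No other singleton works — e.g. {X5} leaves P2 open — so {X2} is the unique smallest valid adjustment set.

{X2}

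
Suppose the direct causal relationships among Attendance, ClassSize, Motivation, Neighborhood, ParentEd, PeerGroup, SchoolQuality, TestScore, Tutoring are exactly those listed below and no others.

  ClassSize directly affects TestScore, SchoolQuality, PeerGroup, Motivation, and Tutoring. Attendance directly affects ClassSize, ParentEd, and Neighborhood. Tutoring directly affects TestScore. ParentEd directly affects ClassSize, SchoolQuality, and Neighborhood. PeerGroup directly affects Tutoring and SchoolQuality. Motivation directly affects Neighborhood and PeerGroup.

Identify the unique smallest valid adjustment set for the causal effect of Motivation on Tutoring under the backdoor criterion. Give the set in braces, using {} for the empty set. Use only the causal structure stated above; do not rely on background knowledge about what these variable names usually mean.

{ClassSize}

Variables eligible for adjustment (non-descendants of Motivation, excluding Motivation and Tutoring): {Attendance, ClassSize, ParentEd}.
Backdoor paths from Motivation to Tutoring:
  P1: Motivation <- ClassSize <- Attendance -> ParentEd -> SchoolQuality <- PeerGroup -> Tutoring
  P2: Motivation <- ClassSize <- Attendance -> Neighborhood <- ParentEd -> SchoolQuality <- PeerGroup -> Tutoring
  P3: Motivation <- ClassSize <- ParentEd -> SchoolQuality <- PeerGroup -> Tutoring
  P4: Motivation <- ClassSize -> PeerGroup -> Tutoring
  P5: Motivation <- ClassSize -> Tutoring
  P6: Motivation <- ClassSize -> SchoolQuality <- PeerGroup -> Tutoring
  P7: Motivation <- ClassSize -> TestScore <- Tutoring
The empty set is not sufficient: P4 (Motivation <- ClassSize -> PeerGroup -> Tutoring) has no collider blocking it and no conditioned non-collider, so it is open.
Try {ClassSize}:
  P1: blocked at chain node ClassSize ∈ conditioning set.
  P2: blocked at chain node ClassSize ∈ conditioning set.
  P3: blocked at chain node ClassSize ∈ conditioning set.
  P4: blocked at fork node ClassSize ∈ conditioning set.
  P5: blocked at fork node ClassSize ∈ conditioning set.
  P6: blocked at fork node ClassSize ∈ conditioning set.
  P7: blocked at fork node ClassSize ∈ conditioning set.
{ClassSize} contains no descendant of Motivation and blocks every backdoor path.
No other singleton works — e.g. {Attendance} leaves P4 open — so {ClassSize} is the unique smallest valid adjustment set.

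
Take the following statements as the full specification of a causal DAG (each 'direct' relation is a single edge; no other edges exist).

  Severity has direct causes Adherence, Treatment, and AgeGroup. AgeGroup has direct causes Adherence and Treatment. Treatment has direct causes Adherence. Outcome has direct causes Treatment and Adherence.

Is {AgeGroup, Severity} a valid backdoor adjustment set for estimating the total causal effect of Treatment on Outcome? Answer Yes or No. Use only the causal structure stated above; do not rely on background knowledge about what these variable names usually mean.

Backdoor paths from Treatment to Outcome (paths whose first edge points into Treatment):
  P1: Treatment <- Adherence -> Outcome
Condition 1 (no descendant of Treatment in the set): FAILS — AgeGroup and Severity are descendants of Treatment.
Condition 2 (every backdoor path blocked by {AgeGroup, Severity}):
  P1: open — no interior node is in the conditioning set.
{AgeGroup, Severity} does not satisfy the backdoor criterion.

No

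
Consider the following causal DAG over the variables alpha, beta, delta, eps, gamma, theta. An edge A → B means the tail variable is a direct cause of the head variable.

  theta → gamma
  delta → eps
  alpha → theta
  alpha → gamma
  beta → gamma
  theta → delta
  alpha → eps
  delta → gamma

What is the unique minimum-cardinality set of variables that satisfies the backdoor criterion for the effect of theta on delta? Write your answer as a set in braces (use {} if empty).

{}

Variables eligible for adjustment (non-descendants of theta, excluding theta and delta): {alpha, beta}.
Backdoor paths from theta to delta:
  P1: theta <- alpha -> eps <- delta
  P2: theta <- alpha -> gamma <- delta
Each backdoor path contains an unconditioned collider, so every path is already blocked with the empty conditioning set:
  P1: blocked at collider eps (neither it nor any descendant is in the conditioning set).
  P2: blocked at collider gamma (neither it nor any descendant is in the conditioning set).
The empty set is therefore the unique smallest valid set.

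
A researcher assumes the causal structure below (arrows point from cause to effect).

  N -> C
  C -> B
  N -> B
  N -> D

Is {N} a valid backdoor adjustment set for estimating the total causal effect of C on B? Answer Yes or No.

Yes

Backdoor paths from C to B (paths whose first edge points into C):
  P1: C <- N -> B
Condition 1 (no descendant of C in the set): holds — descendants of C are {B}; none are in {N}.
Condition 2 (every backdoor path blocked by {N}):
  P1: blocked at fork node N ∈ conditioning set.
{N} satisfies the backdoor criterion.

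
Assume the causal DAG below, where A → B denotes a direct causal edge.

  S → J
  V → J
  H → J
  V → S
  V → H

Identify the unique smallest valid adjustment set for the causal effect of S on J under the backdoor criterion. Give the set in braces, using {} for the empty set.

{V}

Variables eligible for adjustment (non-descendants of S, excluding S and J): {H, V}.
Backdoor paths from S to J:
  P1: S <- V -> H -> J
  P2: S <- V -> J
The empty set is not sufficient: P1 (S <- V -> H -> J) has no collider blocking it and no conditioned non-collider, so it is open.
Try {V}:
  P1: blocked at fork node V ∈ conditioning set.
  P2: blocked at fork node V ∈ conditioning set.
{V} contains no descendant of S and blocks every backdoor path.
No other singleton works — e.g. {H} leaves P2 open — so {V} is the unique smallest valid adjustment set.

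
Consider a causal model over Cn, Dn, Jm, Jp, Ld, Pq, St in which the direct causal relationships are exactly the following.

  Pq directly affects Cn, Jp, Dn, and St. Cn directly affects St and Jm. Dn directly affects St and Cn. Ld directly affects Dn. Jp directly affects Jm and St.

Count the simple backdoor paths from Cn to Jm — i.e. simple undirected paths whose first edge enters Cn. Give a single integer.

7

A backdoor path from Cn to Jm is any simple undirected path whose first edge points into Cn (i.e. leaves Cn via a parent).
Parents of Cn: {Dn, Pq}.
Enumerating:
  P1: Cn <- Pq -> Jp -> Jm
  P2: Cn <- Pq -> Dn -> St <- Jp -> Jm
  P3: Cn <- Pq -> St <- Jp -> Jm
  P4: Cn <- Dn <- Pq -> Jp -> Jm
  P5: Cn <- Dn <- Pq -> St <- Jp -> Jm
  P6: Cn <- Dn -> St <- Pq -> Jp -> Jm
  P7: Cn <- Dn -> St <- Jp -> Jm
That exhausts the simple backdoor paths. Count: 7.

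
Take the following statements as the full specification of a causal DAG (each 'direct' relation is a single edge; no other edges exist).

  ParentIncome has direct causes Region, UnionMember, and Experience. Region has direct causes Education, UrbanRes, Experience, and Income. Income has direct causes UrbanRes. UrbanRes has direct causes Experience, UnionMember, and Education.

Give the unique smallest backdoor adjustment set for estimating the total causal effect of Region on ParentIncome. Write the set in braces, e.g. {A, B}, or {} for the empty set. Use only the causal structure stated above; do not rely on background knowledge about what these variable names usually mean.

{Experience, UnionMember}

Variables eligible for adjustment (non-descendants of Region, excluding Region and ParentIncome): {Education, Experience, Income, UnionMember, UrbanRes}.
Backdoor paths from Region to ParentIncome:
  P1: Region <- Education -> UrbanRes <- UnionMember -> ParentIncome
  P2: Region <- Education -> UrbanRes <- Experience -> ParentIncome
  P3: Region <- Experience -> UrbanRes <- UnionMember -> ParentIncome
  P4: Region <- Experience -> ParentIncome
  P5: Region <- UrbanRes <- UnionMember -> ParentIncome
  P6: Region <- UrbanRes <- Experience -> ParentIncome
  P7: Region <- Income <- UrbanRes <- UnionMember -> ParentIncome
  P8: Region <- Income <- UrbanRes <- Experience -> ParentIncome
The empty set is not sufficient: P4 (Region <- Experience -> ParentIncome) has no collider blocking it and no conditioned non-collider, so it is open.
Try {Experience, UnionMember}:
  P1: blocked at collider UrbanRes (neither it nor any descendant is in the conditioning set).
  P2: blocked at collider UrbanRes (neither it nor any descendant is in the conditioning set).
  P3: blocked at fork node Experience ∈ conditioning set.
  P4: blocked at fork node Experience ∈ conditioning set.
  P5: blocked at fork node UnionMember ∈ conditioning set.
  P6: blocked at fork node Experience ∈ conditioning set.
  P7: blocked at fork node UnionMember ∈ conditioning set.
  P8: blocked at fork node Experience ∈ conditioning set.
{Experience, UnionMember} contains no descendant of Region and blocks every backdoor path.
Every element of {Experience, UnionMember} is needed (dropping Experience leaves P4 open; dropping UnionMember leaves P5 open), so no proper subset is valid.
Among all size-2 subsets of the eligible variables, only {Experience, UnionMember} blocks every backdoor path, so it is the unique smallest valid adjustment set.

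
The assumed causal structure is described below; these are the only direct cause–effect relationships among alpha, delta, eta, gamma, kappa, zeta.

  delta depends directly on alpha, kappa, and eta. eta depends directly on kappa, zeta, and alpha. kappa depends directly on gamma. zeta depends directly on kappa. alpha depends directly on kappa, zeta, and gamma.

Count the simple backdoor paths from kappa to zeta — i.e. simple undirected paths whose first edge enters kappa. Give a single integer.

3

A backdoor path from kappa to zeta is any simple undirected path whose first edge points into kappa (i.e. leaves kappa via a parent).
Parents of kappa: {gamma}.
Enumerating:
  P1: kappa <- gamma -> alpha <- zeta
  P2: kappa <- gamma -> alpha -> eta <- zeta
  P3: kappa <- gamma -> alpha -> delta <- eta <- zeta
That exhausts the simple backdoor paths. Count: 3.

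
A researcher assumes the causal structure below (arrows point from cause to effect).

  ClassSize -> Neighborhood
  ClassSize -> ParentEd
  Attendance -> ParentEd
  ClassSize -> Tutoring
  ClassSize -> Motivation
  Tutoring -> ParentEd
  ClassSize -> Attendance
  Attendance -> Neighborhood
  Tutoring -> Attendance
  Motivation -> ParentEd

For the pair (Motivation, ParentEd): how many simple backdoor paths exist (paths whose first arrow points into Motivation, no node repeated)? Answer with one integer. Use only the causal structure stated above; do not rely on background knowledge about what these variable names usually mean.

7

A backdoor path from Motivation to ParentEd is any simple undirected path whose first edge points into Motivation (i.e. leaves Motivation via a parent).
Parents of Motivation: {ClassSize}.
Enumerating:
  P1: Motivation <- ClassSize -> Tutoring -> Attendance -> ParentEd
  P2: Motivation <- ClassSize -> Tutoring -> ParentEd
  P3: Motivation <- ClassSize -> Attendance <- Tutoring -> ParentEd
  P4: Motivation <- ClassSize -> Attendance -> ParentEd
  P5: Motivation <- ClassSize -> ParentEd
  P6: Motivation <- ClassSize -> Neighborhood <- Attendance <- Tutoring -> ParentEd
  P7: Motivation <- ClassSize -> Neighborhood <- Attendance -> ParentEd
That exhausts the simple backdoor paths. Count: 7.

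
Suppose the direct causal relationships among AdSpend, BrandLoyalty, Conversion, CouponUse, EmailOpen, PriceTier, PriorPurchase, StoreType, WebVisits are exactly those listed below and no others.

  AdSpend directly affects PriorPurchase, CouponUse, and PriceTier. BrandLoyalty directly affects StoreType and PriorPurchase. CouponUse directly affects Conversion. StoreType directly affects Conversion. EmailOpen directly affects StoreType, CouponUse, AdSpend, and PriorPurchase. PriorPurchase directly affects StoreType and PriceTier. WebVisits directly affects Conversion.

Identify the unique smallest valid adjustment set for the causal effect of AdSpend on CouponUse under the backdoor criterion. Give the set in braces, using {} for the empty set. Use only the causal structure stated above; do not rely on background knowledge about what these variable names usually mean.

Variables eligible for adjustment (non-descendants of AdSpend, excluding AdSpend and CouponUse): {BrandLoyalty, EmailOpen, WebVisits}.
Backdoor paths from AdSpend to CouponUse:
  P1: AdSpend <- EmailOpen -> PriorPurchase <- BrandLoyalty -> StoreType -> Conversion <- CouponUse
  P2: AdSpend <- EmailOpen -> PriorPurchase -> StoreType -> Conversion <- CouponUse
  P3: AdSpend <- EmailOpen -> CouponUse
  P4: AdSpend <- EmailOpen -> StoreType -> Conversion <- CouponUse
The empty set is not sufficient: P3 (AdSpend <- EmailOpen -> CouponUse) has no collider blocking it and no conditioned non-collider, so it is open.
Try {EmailOpen}:
  P1: blocked at fork node EmailOpen ∈ conditioning set.
  P2: blocked at fork node EmailOpen ∈ conditioning set.
  P3: blocked at fork node EmailOpen ∈ conditioning set.
  P4: blocked at fork node EmailOpen ∈ conditioning set.
{EmailOpen} contains no descendant of AdSpend and blocks every backdoor path.
No other singleton works — e.g. {BrandLoyalty} leaves P3 open — so {EmailOpen} is the unique smallest valid adjustment set.

{EmailOpen}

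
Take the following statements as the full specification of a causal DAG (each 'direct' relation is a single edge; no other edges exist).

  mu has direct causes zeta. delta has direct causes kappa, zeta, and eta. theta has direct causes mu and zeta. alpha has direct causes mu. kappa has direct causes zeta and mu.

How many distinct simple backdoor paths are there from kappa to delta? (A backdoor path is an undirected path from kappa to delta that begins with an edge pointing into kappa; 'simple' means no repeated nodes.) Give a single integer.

A backdoor path from kappa to delta is any simple undirected path whose first edge points into kappa (i.e. leaves kappa via a parent).
Parents of kappa: {mu, zeta}.
Enumerating:
  P1: kappa <- zeta -> delta
  P2: kappa <- mu <- zeta -> delta
  P3: kappa <- mu -> theta <- zeta -> delta
That exhausts the simple backdoor paths. Count: 3.

3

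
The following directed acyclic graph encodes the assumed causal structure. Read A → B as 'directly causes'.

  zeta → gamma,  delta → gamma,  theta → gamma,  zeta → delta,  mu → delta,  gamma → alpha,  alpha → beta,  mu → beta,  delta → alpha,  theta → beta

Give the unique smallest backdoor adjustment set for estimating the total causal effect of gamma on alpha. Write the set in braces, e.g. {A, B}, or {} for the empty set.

Variables eligible for adjustment (non-descendants of gamma, excluding gamma and alpha): {delta, mu, theta, zeta}.
Backdoor paths from gamma to alpha:
  P1: gamma <- zeta -> delta <- mu -> beta <- alpha
  P2: gamma <- zeta -> delta -> alpha
  P3: gamma <- delta <- mu -> beta <- alpha
  P4: gamma <- delta -> alpha
  P5: gamma <- theta -> beta <- mu -> delta -> alpha
  P6: gamma <- theta -> beta <- alpha
The empty set is not sufficient: P2 (gamma <- zeta -> delta -> alpha) has no collider blocking it and no conditioned non-collider, so it is open.
Try {delta}:
  P1: blocked at collider beta (neither it nor any descendant is in the conditioning set).
  P2: blocked at chain node delta ∈ conditioning set.
  P3: blocked at chain node delta ∈ conditioning set.
  P4: blocked at fork node delta ∈ conditioning set.
  P5: blocked at collider beta (neither it nor any descendant is in the conditioning set).
  P6: blocked at collider beta (neither it nor any descendant is in the conditioning set).
{delta} contains no descendant of gamma and blocks every backdoor path.
No other singleton works — e.g. {mu} leaves P2 open — so {delta} is the unique smallest valid adjustment set.

{delta}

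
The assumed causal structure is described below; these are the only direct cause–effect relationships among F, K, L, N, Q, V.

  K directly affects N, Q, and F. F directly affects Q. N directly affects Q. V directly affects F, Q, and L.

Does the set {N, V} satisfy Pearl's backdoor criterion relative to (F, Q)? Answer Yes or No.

No

Backdoor paths from F to Q (paths whose first edge points into F):
  P1: F <- K -> N -> Q
  P2: F <- K -> Q
  P3: F <- V -> Q
Condition 1 (no descendant of F in the set): holds — descendants of F are {Q}; none are in {N, V}.
Condition 2 (every backdoor path blocked by {N, V}):
  P1: blocked at chain node N ∈ conditioning set.
  P2: open — no interior node is in the conditioning set.
  P3: blocked at fork node V ∈ conditioning set.
{N, V} does not satisfy the backdoor criterion.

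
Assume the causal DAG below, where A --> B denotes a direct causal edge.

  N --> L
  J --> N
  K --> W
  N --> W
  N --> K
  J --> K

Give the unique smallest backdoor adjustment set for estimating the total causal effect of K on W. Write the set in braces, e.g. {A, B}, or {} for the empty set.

Variables eligible for adjustment (non-descendants of K, excluding K and W): {J, L, N}.
Backdoor paths from K to W:
  P1: K <- J -> N -> W
  P2: K <- N -> W
The empty set is not sufficient: P1 (K <- J -> N -> W) has no collider blocking it and no conditioned non-collider, so it is open.
Try {N}:
  P1: blocked at chain node N ∈ conditioning set.
  P2: blocked at fork node N ∈ conditioning set.
{N} contains no descendant of K and blocks every backdoor path.
No other singleton works — e.g. {J} leaves P2 open — so {N} is the unique smallest valid adjustment set.

{N}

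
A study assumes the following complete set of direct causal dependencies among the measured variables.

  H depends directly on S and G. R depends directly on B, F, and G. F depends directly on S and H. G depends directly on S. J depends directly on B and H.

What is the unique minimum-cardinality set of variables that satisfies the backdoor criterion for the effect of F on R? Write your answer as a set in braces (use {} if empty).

Variables eligible for adjustment (non-descendants of F, excluding F and R): {B, G, H, J, S}.
Backdoor paths from F to R:
  P1: F <- S -> G -> H -> J <- B -> R
  P2: F <- S -> G -> R
  P3: F <- S -> H <- G -> R
  P4: F <- S -> H -> J <- B -> R
  P5: F <- H <- S -> G -> R
  P6: F <- H <- G -> R
  P7: F <- H -> J <- B -> R
The empty set is not sufficient: P2 (F <- S -> G -> R) has no collider blocking it and no conditioned non-collider, so it is open.
Try {G}:
  P1: blocked at chain node G ∈ conditioning set.
  P2: blocked at chain node G ∈ conditioning set.
  P3: blocked at collider H (neither it nor any descendant is in the conditioning set).
  P4: blocked at collider J (neither it nor any descendant is in the conditioning set).
  P5: blocked at chain node G ∈ conditioning set.
  P6: blocked at fork node G ∈ conditioning set.
  P7: blocked at collider J (neither it nor any descendant is in the conditioning set).
{G} contains no descendant of F and blocks every backdoor path.
No other singleton works — e.g. {S} leaves P6 open — so {G} is the unique smallest valid adjustment set.

{G}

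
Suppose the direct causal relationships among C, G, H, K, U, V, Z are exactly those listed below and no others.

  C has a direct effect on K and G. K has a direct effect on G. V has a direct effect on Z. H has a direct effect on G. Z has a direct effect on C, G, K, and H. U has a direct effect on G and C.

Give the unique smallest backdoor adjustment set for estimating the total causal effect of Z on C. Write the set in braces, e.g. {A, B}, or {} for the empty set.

{}

Variables eligible for adjustment (non-descendants of Z, excluding Z and C): {U, V}.
Backdoor paths from Z to C:
  (none)
With no backdoor paths the empty set already satisfies the criterion, and it is trivially minimal.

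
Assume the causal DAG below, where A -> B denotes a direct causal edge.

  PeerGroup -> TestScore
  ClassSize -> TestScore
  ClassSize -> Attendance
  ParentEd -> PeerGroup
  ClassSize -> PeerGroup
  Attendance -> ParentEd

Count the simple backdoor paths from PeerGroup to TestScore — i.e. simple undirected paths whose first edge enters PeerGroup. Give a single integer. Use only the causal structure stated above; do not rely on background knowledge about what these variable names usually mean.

A backdoor path from PeerGroup to TestScore is any simple undirected path whose first edge points into PeerGroup (i.e. leaves PeerGroup via a parent).
Parents of PeerGroup: {ClassSize, ParentEd}.
Enumerating:
  P1: PeerGroup <- ClassSize -> TestScore
  P2: PeerGroup <- ParentEd <- Attendance <- ClassSize -> TestScore
That exhausts the simple backdoor paths. Count: 2.

2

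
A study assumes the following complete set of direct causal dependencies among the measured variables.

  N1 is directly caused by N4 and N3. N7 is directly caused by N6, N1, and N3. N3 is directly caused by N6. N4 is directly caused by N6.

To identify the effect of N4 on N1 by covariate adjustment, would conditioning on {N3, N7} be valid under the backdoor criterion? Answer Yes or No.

No

Backdoor paths from N4 to N1 (paths whose first edge points into N4):
  P1: N4 <- N6 -> N3 -> N1
  P2: N4 <- N6 -> N3 -> N7 <- N1
  P3: N4 <- N6 -> N7 <- N3 -> N1
  P4: N4 <- N6 -> N7 <- N1
Condition 1 (no descendant of N4 in the set): FAILS — N7 is a descendant of N4.
Condition 2 (every backdoor path blocked by {N3, N7}):
  P1: blocked at chain node N3 ∈ conditioning set.
  P2: blocked at chain node N3 ∈ conditioning set.
  P3: blocked at fork node N3 ∈ conditioning set.
  P4: open — collider(s) N7 are conditioned on (or have a conditioned descendant) and no non-collider on the path is in the set.
{N3, N7} does not satisfy the backdoor criterion.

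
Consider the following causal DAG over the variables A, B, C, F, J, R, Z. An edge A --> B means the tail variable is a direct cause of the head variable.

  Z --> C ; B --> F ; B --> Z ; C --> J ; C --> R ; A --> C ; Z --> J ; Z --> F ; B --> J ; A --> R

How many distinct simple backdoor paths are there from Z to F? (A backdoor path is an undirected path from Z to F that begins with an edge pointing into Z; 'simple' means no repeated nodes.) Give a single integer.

1

A backdoor path from Z to F is any simple undirected path whose first edge points into Z (i.e. leaves Z via a parent).
Parents of Z: {B}.
Enumerating:
  P1: Z <- B -> F
That exhausts the simple backdoor paths. Count: 1.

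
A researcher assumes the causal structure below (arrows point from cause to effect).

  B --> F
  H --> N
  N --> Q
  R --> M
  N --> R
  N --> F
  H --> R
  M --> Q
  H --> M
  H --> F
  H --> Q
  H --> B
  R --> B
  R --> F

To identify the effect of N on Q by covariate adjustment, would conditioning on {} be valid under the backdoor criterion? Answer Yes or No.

No

Backdoor paths from N to Q (paths whose first edge points into N):
  P1: N <- H -> R -> M -> Q
  P2: N <- H -> M -> Q
  P3: N <- H -> B <- R -> M -> Q
  P4: N <- H -> B -> F <- R -> M -> Q
  P5: N <- H -> Q
  P6: N <- H -> F <- R -> M -> Q
  P7: N <- H -> F <- B <- R -> M -> Q
Condition 1 (no descendant of N in the set): holds — descendants of N are {B, F, M, Q, R}; none are in {}.
Condition 2 (every backdoor path blocked by {}):
  P1: open — no interior node is in the conditioning set.
  P2: open — no interior node is in the conditioning set.
  P3: blocked at collider B (neither it nor any descendant is in the conditioning set).
  P4: blocked at collider F (neither it nor any descendant is in the conditioning set).
  P5: open — no interior node is in the conditioning set.
  P6: blocked at collider F (neither it nor any descendant is in the conditioning set).
  P7: blocked at collider F (neither it nor any descendant is in the conditioning set).
{} does not satisfy the backdoor criterion.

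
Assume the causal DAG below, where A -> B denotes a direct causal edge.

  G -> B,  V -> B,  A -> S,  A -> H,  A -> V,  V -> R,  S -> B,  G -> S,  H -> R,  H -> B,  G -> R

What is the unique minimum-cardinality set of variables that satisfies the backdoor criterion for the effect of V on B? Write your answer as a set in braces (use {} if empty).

Variables eligible for adjustment (non-descendants of V, excluding V and B): {A, G, H, S}.
Backdoor paths from V to B:
  P1: V <- A -> H -> R <- G -> S -> B
  P2: V <- A -> H -> R <- G -> B
  P3: V <- A -> H -> B
  P4: V <- A -> S <- G -> R <- H -> B
  P5: V <- A -> S <- G -> B
  P6: V <- A -> S -> B
The empty set is not sufficient: P3 (V <- A -> H -> B) has no collider blocking it and no conditioned non-collider, so it is open.
Try {A}:
  P1: blocked at fork node A ∈ conditioning set.
  P2: blocked at fork node A ∈ conditioning set.
  P3: blocked at fork node A ∈ conditioning set.
  P4: blocked at fork node A ∈ conditioning set.
  P5: blocked at fork node A ∈ conditioning set.
  P6: blocked at fork node A ∈ conditioning set.
{A} contains no descendant of V and blocks every backdoor path.
No other singleton works — e.g. {G} leaves P3 open — so {A} is the unique smallest valid adjustment set.

{A}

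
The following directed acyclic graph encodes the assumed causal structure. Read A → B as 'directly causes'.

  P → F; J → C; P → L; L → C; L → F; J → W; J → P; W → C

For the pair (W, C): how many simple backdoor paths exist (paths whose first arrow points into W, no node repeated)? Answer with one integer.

3

A backdoor path from W to C is any simple undirected path whose first edge points into W (i.e. leaves W via a parent).
Parents of W: {J}.
Enumerating:
  P1: W <- J -> P -> L -> C
  P2: W <- J -> P -> F <- L -> C
  P3: W <- J -> C
That exhausts the simple backdoor paths. Count: 3.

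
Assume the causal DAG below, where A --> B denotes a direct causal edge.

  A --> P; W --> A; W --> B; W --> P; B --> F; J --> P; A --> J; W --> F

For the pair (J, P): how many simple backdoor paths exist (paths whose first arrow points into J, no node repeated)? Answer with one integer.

A backdoor path from J to P is any simple undirected path whose first edge points into J (i.e. leaves J via a parent).
Parents of J: {A}.
Enumerating:
  P1: J <- A <- W -> P
  P2: J <- A -> P
That exhausts the simple backdoor paths. Count: 2.

2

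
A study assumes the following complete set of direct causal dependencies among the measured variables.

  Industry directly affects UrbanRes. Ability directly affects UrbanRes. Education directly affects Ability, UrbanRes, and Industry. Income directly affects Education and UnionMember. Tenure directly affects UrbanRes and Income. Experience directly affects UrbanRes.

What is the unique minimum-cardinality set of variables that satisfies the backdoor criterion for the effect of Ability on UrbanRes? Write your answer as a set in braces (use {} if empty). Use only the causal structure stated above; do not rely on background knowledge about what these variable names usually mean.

Variables eligible for adjustment (non-descendants of Ability, excluding Ability and UrbanRes): {Education, Experience, Income, Industry, Tenure, UnionMember}.
Backdoor paths from Ability to UrbanRes:
  P1: Ability <- Education <- Income <- Tenure -> UrbanRes
  P2: Ability <- Education -> Industry -> UrbanRes
  P3: Ability <- Education -> UrbanRes
The empty set is not sufficient: P1 (Ability <- Education <- Income <- Tenure -> UrbanRes) has no collider blocking it and no conditioned non-collider, so it is open.
Try {Education}:
  P1: blocked at chain node Education ∈ conditioning set.
  P2: blocked at fork node Education ∈ conditioning set.
  P3: blocked at fork node Education ∈ conditioning set.
{Education} contains no descendant of Ability and blocks every backdoor path.
No other singleton works — e.g. {Tenure} leaves P2 open — so {Education} is the unique smallest valid adjustment set.

{Education}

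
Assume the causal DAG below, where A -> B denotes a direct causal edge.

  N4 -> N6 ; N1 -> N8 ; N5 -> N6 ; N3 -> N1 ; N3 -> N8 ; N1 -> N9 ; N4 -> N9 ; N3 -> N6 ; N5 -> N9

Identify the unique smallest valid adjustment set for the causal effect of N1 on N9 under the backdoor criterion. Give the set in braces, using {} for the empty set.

Variables eligible for adjustment (non-descendants of N1, excluding N1 and N9): {N3, N4, N5, N6}.
Backdoor paths from N1 to N9:
  P1: N1 <- N3 -> N6 <- N5 -> N9
  P2: N1 <- N3 -> N6 <- N4 -> N9
Each backdoor path contains an unconditioned collider, so every path is already blocked with the empty conditioning set:
  P1: blocked at collider N6 (neither it nor any descendant is in the conditioning set).
  P2: blocked at collider N6 (neither it nor any descendant is in the conditioning set).
The empty set is therefore the unique smallest valid set.

{}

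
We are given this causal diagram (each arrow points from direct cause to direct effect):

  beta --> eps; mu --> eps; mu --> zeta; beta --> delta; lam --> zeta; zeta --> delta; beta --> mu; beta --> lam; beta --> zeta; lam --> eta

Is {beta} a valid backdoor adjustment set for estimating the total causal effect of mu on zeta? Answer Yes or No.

Backdoor paths from mu to zeta (paths whose first edge points into mu):
  P1: mu <- beta -> lam -> zeta
  P2: mu <- beta -> zeta
  P3: mu <- beta -> delta <- zeta
Condition 1 (no descendant of mu in the set): holds — descendants of mu are {delta, eps, zeta}; none are in {beta}.
Condition 2 (every backdoor path blocked by {beta}):
  P1: blocked at fork node beta ∈ conditioning set.
  P2: blocked at fork node beta ∈ conditioning set.
  P3: blocked at fork node beta ∈ conditioning set.
{beta} satisfies the backdoor criterion.

Yes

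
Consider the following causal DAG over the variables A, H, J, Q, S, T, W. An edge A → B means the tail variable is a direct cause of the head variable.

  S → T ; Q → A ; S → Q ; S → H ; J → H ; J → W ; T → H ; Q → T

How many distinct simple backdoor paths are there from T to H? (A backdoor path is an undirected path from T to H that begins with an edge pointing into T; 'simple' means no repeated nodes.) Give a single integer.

2

A backdoor path from T to H is any simple undirected path whose first edge points into T (i.e. leaves T via a parent).
Parents of T: {Q, S}.
Enumerating:
  P1: T <- S -> H
  P2: T <- Q <- S -> H
That exhausts the simple backdoor paths. Count: 2.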